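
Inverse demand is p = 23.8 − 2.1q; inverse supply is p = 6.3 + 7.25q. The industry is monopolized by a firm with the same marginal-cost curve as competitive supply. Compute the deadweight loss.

Competitive equilibrium: 23.8 − 2.1q = 6.3 + 7.25q → q* = 1.8717, p* = 19.8695.
Marginal revenue: MR = 23.8 − 4.2q. Set MR = MC: 23.8 − 4.2q = 6.3 + 7.25q → q_m = 1.5284.
Price p_m = 23.8 − 2.1·1.5284 = 20.5904; MC(q_m) = 6.3 + 7.25·1.5284 = 17.3809.
Competitive q* = 1.8717, so Δq = 0.3433; wedge = 20.5904 − 17.3809 = 3.2095.
Welfare loss = ½ × 0.3433 × 3.2095 = 0.55.

0.55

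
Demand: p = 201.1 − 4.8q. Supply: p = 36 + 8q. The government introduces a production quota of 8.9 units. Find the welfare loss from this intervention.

102.32

Competitive equilibrium: 201.1 − 4.8q = 36 + 8q → q* = 12.8984, p* = 139.1875.
At q = 8.9: demand price = 201.1 − 4.8·8.9 = 158.38; supply price = 36 + 8·8.9 = 107.2.
Δq = 12.8984 − 8.9 = 3.9984; wedge = 158.38 − 107.2 = 51.18.
DWL = ½ × 3.9984 × 51.18 = 102.32.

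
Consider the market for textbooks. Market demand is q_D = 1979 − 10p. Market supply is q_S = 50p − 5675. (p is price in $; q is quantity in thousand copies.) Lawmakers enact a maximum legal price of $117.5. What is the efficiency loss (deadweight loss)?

In inverse form: demand p = 197.9 − 0.1q, supply p = 113.5 + 0.02q.
Competitive equilibrium: 197.9 − 0.1q = 113.5 + 0.02q → q* = 703.3333, p* = 127.5667.
At the ceiling p = 117.5, quantity supplied = (117.5 − 113.5)/0.02 = 200.
Willingness to pay at q' = 200: 197.9 − 0.1·200 = 177.9.
Δq = 703.3333 − 200 = 503.3333; wedge = 177.9 − 117.5 = 60.4.
The triangle = ½ × 503.3333 × 60.4 = $15200.67 thousand.

$15200.67 thousand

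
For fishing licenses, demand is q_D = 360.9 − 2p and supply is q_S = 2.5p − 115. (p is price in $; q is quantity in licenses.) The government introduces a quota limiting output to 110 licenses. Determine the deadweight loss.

$698.17

In inverse form: demand p = 180.45 − 0.5q, supply p = 46 + 0.4q.
Competitive equilibrium: 180.45 − 0.5q = 46 + 0.4q → q* = 149.3889, p* = 105.7556.
At q = 110: demand price = 180.45 − 0.5·110 = 125.45; supply price = 46 + 0.4·110 = 90.
Δq = 149.3889 − 110 = 39.3889; wedge = 125.45 − 90 = 35.45.
DWL = ½ × 39.3889 × 35.45 = $698.17.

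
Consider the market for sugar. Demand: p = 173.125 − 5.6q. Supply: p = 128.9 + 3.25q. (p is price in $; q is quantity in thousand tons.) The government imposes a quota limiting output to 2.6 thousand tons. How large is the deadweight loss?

Competitive equilibrium: 173.125 − 5.6q = 128.9 + 3.25q → q* = 4.9972, p* = 145.1408.
At q = 2.6: demand price = 173.125 − 5.6·2.6 = 158.565; supply price = 128.9 + 3.25·2.6 = 137.35.
Δq = 4.9972 − 2.6 = 2.3972; wedge = 158.565 − 137.35 = 21.215.
DWL = ½ × 2.3972 × 21.215 = $25.43 thousand.

$25.43 thousand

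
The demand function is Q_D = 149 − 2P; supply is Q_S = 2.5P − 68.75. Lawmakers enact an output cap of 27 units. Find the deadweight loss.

286.27

In inverse form: demand P = 74.5 − 0.5Q, supply P = 27.5 + 0.4Q.
Competitive equilibrium: 74.5 − 0.5Q = 27.5 + 0.4Q → Q* = 52.2222, P* = 48.3889.
At Q = 27: demand price = 74.5 − 0.5·27 = 61; supply price = 27.5 + 0.4·27 = 38.3.
ΔQ = 52.2222 − 27 = 25.2222; wedge = 61 − 38.3 = 22.7.
The triangle = ½ × 25.2222 × 22.7 = 286.27.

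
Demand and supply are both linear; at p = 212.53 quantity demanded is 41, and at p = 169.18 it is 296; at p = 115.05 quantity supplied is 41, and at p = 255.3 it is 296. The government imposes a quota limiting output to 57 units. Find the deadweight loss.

Demand slope = (169.18 − 212.53)/(296 − 41) = −0.17, so p = 219.5 − 0.17q.
Supply slope = (255.3 − 115.05)/(296 − 41) = 0.55, so p = 92.5 + 0.55q.
Competitive equilibrium: 219.5 − 0.17q = 92.5 + 0.55q → q* = 176.3889, p* = 189.5139.
At q = 57: demand price = 219.5 − 0.17·57 = 209.81; supply price = 92.5 + 0.55·57 = 123.85.
Δq = 176.3889 − 57 = 119.3889; wedge = 209.81 − 123.85 = 85.96.
DWL = ½ × 119.3889 × 85.96 = 5131.33.

5131.33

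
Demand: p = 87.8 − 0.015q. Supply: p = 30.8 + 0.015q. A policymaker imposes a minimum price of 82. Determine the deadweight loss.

Competitive equilibrium: 87.8 − 0.015q = 30.8 + 0.015q → q* = 1900, p* = 59.3.
At the floor p = 82, quantity demanded = (87.8 − 82)/0.015 = 386.6667.
Sellers' marginal cost at q' = 386.6667: 30.8 + 0.015·386.6667 = 36.6.
Δq = 1900 − 386.6667 = 1513.3333; wedge = 82 − 36.6 = 45.4.
DWL = ½ × 1513.3333 × 45.4 = 34352.67.

34352.67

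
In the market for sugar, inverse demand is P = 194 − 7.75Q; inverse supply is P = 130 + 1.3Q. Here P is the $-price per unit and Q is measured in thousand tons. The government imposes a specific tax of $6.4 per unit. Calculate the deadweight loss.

$2.26 thousand

Competitive equilibrium: 194 − 7.75Q = 130 + 1.3Q → Q* = 7.0718, P* = 139.1934.
With the tax, the buyer price exceeds the seller price by 6.4: (194 − 7.75Q) − (130 + 1.3Q) = 6.4 → Q' = 6.3646.
ΔQ = 7.0718 − 6.3646 = 0.7072; the wedge equals the tax, 6.4.
Welfare loss = ½ × 0.7072 × 6.4 = $2.26 thousand.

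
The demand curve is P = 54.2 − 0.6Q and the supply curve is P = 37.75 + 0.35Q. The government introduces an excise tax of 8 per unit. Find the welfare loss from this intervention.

33.68

Competitive equilibrium: 54.2 − 0.6Q = 37.75 + 0.35Q → Q* = 17.3158, P* = 43.8105.
With the tax, the buyer price exceeds the seller price by 8: (54.2 − 0.6Q) − (37.75 + 0.35Q) = 8 → Q' = 8.8947.
ΔQ = 17.3158 − 8.8947 = 8.4211; the wedge equals the tax, 8.
DWL = ½ × 8.4211 × 8 = 33.68.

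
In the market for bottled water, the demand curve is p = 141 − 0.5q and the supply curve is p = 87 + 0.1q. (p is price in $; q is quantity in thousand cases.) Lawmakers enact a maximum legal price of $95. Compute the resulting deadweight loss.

Competitive equilibrium: 141 − 0.5q = 87 + 0.1q → q* = 90, p* = 96.
At the ceiling p = 95, quantity supplied = (95 − 87)/0.1 = 80.
Willingness to pay at q' = 80: 141 − 0.5·80 = 101.
Δq = 90 − 80 = 10; wedge = 101 − 95 = 6.
Deadweight loss = ½ × 10 × 6 = $30 thousand.

$30 thousand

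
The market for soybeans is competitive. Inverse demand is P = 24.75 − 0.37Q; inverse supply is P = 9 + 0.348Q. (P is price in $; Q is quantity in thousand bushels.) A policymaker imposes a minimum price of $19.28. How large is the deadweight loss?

$18.36 thousand

Competitive equilibrium: 24.75 − 0.37Q = 9 + 0.348Q → Q* = 21.9359, P* = 16.6337.
At the floor P = 19.28, quantity demanded = (24.75 − 19.28)/0.37 = 14.7838.
Sellers' marginal cost at Q' = 14.7838: 9 + 0.348·14.7838 = 14.1448.
ΔQ = 21.9359 − 14.7838 = 7.1521; wedge = 19.28 − 14.1448 = 5.1352.
DWL = ½ × 7.1521 × 5.1352 = $18.36 thousand.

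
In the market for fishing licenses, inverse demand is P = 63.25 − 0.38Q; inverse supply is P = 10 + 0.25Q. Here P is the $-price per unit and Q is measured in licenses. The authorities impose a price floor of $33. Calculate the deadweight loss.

Competitive equilibrium: 63.25 − 0.38Q = 10 + 0.25Q → Q* = 84.5238, P* = 31.131.
At the floor P = 33, quantity demanded = (63.25 − 33)/0.38 = 79.6053.
Sellers' marginal cost at Q' = 79.6053: 10 + 0.25·79.6053 = 29.9013.
ΔQ = 84.5238 − 79.6053 = 4.9185; wedge = 33 − 29.9013 = 3.0987.
DWL = ½ × 4.9185 × 3.0987 = $7.62.

$7.62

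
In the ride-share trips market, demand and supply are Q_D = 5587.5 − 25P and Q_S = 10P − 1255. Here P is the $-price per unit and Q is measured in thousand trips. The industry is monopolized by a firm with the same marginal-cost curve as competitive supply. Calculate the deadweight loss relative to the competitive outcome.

$1693.83 thousand

In inverse form: demand P = 223.5 − 0.04Q, supply P = 125.5 + 0.1Q.
Competitive equilibrium: 223.5 − 0.04Q = 125.5 + 0.1Q → Q* = 700, P* = 195.5.
Marginal revenue: MR = 223.5 − 0.08Q. Set MR = MC: 223.5 − 0.08Q = 125.5 + 0.1Q → Q_m = 544.4444.
Price P_m = 223.5 − 0.04·544.4444 = 201.7222; MC(Q_m) = 125.5 + 0.1·544.4444 = 179.9444.
Competitive Q* = 700, so ΔQ = 155.5556; wedge = 201.7222 − 179.9444 = 21.7778.
DWL = ½ × 155.5556 × 21.7778 = $1693.83 thousand.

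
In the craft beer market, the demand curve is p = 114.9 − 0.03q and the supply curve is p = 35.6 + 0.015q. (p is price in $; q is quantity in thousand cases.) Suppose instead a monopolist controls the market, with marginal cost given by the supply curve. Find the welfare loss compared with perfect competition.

Competitive equilibrium: 114.9 − 0.03q = 35.6 + 0.015q → q* = 1762.2222, p* = 62.0333.
Marginal revenue: MR = 114.9 − 0.06q. Set MR = MC: 114.9 − 0.06q = 35.6 + 0.015q → q_m = 1057.3333.
Price p_m = 114.9 − 0.03·1057.3333 = 83.18; MC(q_m) = 35.6 + 0.015·1057.3333 = 51.46.
Competitive q* = 1762.2222, so Δq = 704.8889; wedge = 83.18 − 51.46 = 31.72.
Deadweight loss = ½ × 704.8889 × 31.72 = $11179.54 thousand.

$11179.54 thousand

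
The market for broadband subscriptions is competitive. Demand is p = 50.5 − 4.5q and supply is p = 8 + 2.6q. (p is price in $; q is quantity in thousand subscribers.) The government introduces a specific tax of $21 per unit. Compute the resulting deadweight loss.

$31.06 thousand

Competitive equilibrium: 50.5 − 4.5q = 8 + 2.6q → q* = 5.9859, p* = 23.5634.
With the tax, the buyer price exceeds the seller price by 21: (50.5 − 4.5q) − (8 + 2.6q) = 21 → q' = 3.0282.
Δq = 5.9859 − 3.0282 = 2.9577; the wedge equals the tax, 21.
Welfare loss = ½ × 2.9577 × 21 = $31.06 thousand.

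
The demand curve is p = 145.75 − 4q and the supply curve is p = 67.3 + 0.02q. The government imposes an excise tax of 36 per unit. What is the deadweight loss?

Competitive equilibrium: 145.75 − 4q = 67.3 + 0.02q → q* = 19.5149, p* = 67.6903.
With the tax, the buyer price exceeds the seller price by 36: (145.75 − 4q) − (67.3 + 0.02q) = 36 → q' = 10.5597.
Δq = 19.5149 − 10.5597 = 8.9552; the wedge equals the tax, 36.
DWL = ½ × 8.9552 × 36 = 161.19.

161.19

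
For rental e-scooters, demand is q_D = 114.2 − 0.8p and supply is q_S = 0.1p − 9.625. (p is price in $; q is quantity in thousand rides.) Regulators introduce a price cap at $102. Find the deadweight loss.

In inverse form: demand p = 142.75 − 1.25q, supply p = 96.25 + 10q.
Competitive equilibrium: 142.75 − 1.25q = 96.25 + 10q → q* = 4.1333, p* = 137.5833.
At the ceiling p = 102, quantity supplied = (102 − 96.25)/10 = 0.575.
Willingness to pay at q' = 0.575: 142.75 − 1.25·0.575 = 142.0313.
Δq = 4.1333 − 0.575 = 3.5583; wedge = 142.0313 − 102 = 40.0313.
Welfare loss = ½ × 3.5583 × 40.0313 = $71.22 thousand.

$71.22 thousand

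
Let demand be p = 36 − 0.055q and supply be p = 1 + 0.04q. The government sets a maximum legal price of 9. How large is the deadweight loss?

1347.37

Competitive equilibrium: 36 − 0.055q = 1 + 0.04q → q* = 368.4211, p* = 15.7368.
At the ceiling p = 9, quantity supplied = (9 − 1)/0.04 = 200.
Willingness to pay at q' = 200: 36 − 0.055·200 = 25.
Δq = 368.4211 − 200 = 168.4211; wedge = 25 − 9 = 16.
The triangle = ½ × 168.4211 × 16 = 1347.37.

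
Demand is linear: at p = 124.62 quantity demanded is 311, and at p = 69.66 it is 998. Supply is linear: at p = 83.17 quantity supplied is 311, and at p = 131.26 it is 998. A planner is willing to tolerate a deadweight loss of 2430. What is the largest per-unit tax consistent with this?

27

Demand slope = (69.66 − 124.62)/(998 − 311) = −0.08, so p = 149.5 − 0.08q.
Supply slope = (131.26 − 83.17)/(998 − 311) = 0.07, so p = 61.4 + 0.07q.
Competitive equilibrium: 149.5 − 0.08q = 61.4 + 0.07q → q* = 587.3333, p* = 102.5133.
A tax t gives Δq = t/0.15 and wedge t, so DWL = t²/0.3.
t²/0.3 = 2430 → t² = 729 → t = 27.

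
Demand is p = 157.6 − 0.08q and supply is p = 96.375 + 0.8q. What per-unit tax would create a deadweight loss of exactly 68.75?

Competitive equilibrium: 157.6 − 0.08q = 96.375 + 0.8q → q* = 69.5739, p* = 152.0341.
A tax t gives Δq = t/0.88 and wedge t, so DWL = t²/1.76.
t²/1.76 = 68.75 → t² = 121 → t = 11.

11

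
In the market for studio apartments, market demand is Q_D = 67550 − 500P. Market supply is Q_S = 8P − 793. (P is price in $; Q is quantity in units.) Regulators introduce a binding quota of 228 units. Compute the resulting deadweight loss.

In inverse form: demand P = 135.1 − 0.002Q, supply P = 99.125 + 0.125Q.
Competitive equilibrium: 135.1 − 0.002Q = 99.125 + 0.125Q → Q* = 283.2677, P* = 134.5335.
At Q = 228: demand price = 135.1 − 0.002·228 = 134.644; supply price = 99.125 + 0.125·228 = 127.625.
ΔQ = 283.2677 − 228 = 55.2677; wedge = 134.644 − 127.625 = 7.019.
DWL = ½ × 55.2677 × 7.019 = $193.96.

$193.96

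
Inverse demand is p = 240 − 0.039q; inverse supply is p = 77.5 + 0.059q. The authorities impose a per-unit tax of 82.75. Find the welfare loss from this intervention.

Competitive equilibrium: 240 − 0.039q = 77.5 + 0.059q → q* = 1658.16327, p* = 175.33163.
With the tax, the buyer price exceeds the seller price by 82.75: (240 − 0.039q) − (77.5 + 0.059q) = 82.75 → q' = 813.77551.
Δq = 1658.16327 − 813.77551 = 844.38776; the wedge equals the tax, 82.75.
DWL = ½ × 844.38776 × 82.75 = 34936.54.

34936.54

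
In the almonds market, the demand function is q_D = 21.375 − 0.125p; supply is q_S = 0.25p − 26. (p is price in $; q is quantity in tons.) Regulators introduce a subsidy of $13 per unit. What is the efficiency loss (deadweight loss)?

$7.04

In inverse form: demand p = 171 − 8q, supply p = 104 + 4q.
Competitive equilibrium: 171 − 8q = 104 + 4q → q* = 5.5833, p* = 126.3333.
The subsidy lowers effective supply by 13: p = 91 + 4q.
New quantity: 171 − 8q = 91 + 4q → q' = 6.6667.
Overproduction Δq = 6.6667 − 5.5833 = 1.0834; wedge = subsidy = 13.
Welfare loss = ½ × 1.0834 × 13 = $7.04.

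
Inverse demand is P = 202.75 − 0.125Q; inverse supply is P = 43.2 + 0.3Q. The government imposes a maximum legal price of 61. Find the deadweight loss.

Competitive equilibrium: 202.75 − 0.125Q = 43.2 + 0.3Q → Q* = 375.4118, P* = 155.8235.
At the ceiling P = 61, quantity supplied = (61 − 43.2)/0.3 = 59.3333.
Willingness to pay at Q' = 59.3333: 202.75 − 0.125·59.3333 = 195.3333.
ΔQ = 375.4118 − 59.3333 = 316.0785; wedge = 195.3333 − 61 = 134.3333.
Welfare loss = ½ × 316.0785 × 134.3333 = 21229.93.

21229.93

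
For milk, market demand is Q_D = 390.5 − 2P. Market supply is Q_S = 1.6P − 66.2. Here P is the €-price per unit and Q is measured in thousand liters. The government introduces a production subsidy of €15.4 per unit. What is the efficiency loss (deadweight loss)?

In inverse form: demand P = 195.25 − 0.5Q, supply P = 41.375 + 0.625Q.
Competitive equilibrium: 195.25 − 0.5Q = 41.375 + 0.625Q → Q* = 136.7778, P* = 126.8611.
The subsidy lowers effective supply by 15.4: P = 25.975 + 0.625Q.
New quantity: 195.25 − 0.5Q = 25.975 + 0.625Q → Q' = 150.4667.
Overproduction ΔQ = 150.4667 − 136.7778 = 13.6889; wedge = subsidy = 15.4.
The triangle = ½ × 13.6889 × 15.4 = €105.40 thousand.

€105.40 thousand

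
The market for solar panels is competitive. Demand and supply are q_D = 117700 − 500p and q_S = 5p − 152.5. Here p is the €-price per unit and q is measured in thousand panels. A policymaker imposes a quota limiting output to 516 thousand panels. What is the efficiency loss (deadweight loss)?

€25084.27 thousand

In inverse form: demand p = 235.4 − 0.002q, supply p = 30.5 + 0.2q.
Competitive equilibrium: 235.4 − 0.002q = 30.5 + 0.2q → q* = 1014.3564, p* = 233.3713.
At q = 516: demand price = 235.4 − 0.002·516 = 234.368; supply price = 30.5 + 0.2·516 = 133.7.
Δq = 1014.3564 − 516 = 498.3564; wedge = 234.368 − 133.7 = 100.668.
The triangle = ½ × 498.3564 × 100.668 = €25084.27 thousand.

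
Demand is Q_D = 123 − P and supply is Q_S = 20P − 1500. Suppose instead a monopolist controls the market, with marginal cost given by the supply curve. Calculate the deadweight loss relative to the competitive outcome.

In inverse form: demand P = 123 − Q, supply P = 75 + 0.05Q.
Competitive equilibrium: 123 − Q = 75 + 0.05Q → Q* = 45.7143, P* = 77.2857.
Marginal revenue: MR = 123 − 2Q. Set MR = MC: 123 − 2Q = 75 + 0.05Q → Q_m = 23.4146.
Price P_m = 123 − 1·23.4146 = 99.5854; MC(Q_m) = 75 + 0.05·23.4146 = 76.1707.
Competitive Q* = 45.7143, so ΔQ = 22.2997; wedge = 99.5854 − 76.1707 = 23.4147.
DWL = ½ × 22.2997 × 23.4147 = 261.07.

261.07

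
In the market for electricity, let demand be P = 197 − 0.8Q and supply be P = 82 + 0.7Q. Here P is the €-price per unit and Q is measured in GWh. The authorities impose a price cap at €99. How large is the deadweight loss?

€2057.82

Competitive equilibrium: 197 − 0.8Q = 82 + 0.7Q → Q* = 76.6667, P* = 135.6667.
At the ceiling P = 99, quantity supplied = (99 − 82)/0.7 = 24.2857.
Willingness to pay at Q' = 24.2857: 197 − 0.8·24.2857 = 177.5714.
ΔQ = 76.6667 − 24.2857 = 52.381; wedge = 177.5714 − 99 = 78.5714.
The triangle = ½ × 52.381 × 78.5714 = €2057.82.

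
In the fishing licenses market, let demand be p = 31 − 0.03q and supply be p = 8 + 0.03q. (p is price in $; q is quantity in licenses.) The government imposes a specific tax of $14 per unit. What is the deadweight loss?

Competitive equilibrium: 31 − 0.03q = 8 + 0.03q → q* = 383.3333, p* = 19.5.
With the tax, the buyer price exceeds the seller price by 14: (31 − 0.03q) − (8 + 0.03q) = 14 → q' = 150.
Δq = 383.3333 − 150 = 233.3333; the wedge equals the tax, 14.
Welfare loss = ½ × 233.3333 × 14 = $1633.33.

$1633.33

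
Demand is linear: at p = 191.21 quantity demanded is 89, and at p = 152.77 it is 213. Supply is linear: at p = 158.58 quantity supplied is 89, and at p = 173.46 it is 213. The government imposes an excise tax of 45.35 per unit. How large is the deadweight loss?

2391.42

Demand slope = (152.77 − 191.21)/(213 − 89) = −0.31, so p = 218.8 − 0.31q.
Supply slope = (173.46 − 158.58)/(213 − 89) = 0.12, so p = 147.9 + 0.12q.
Competitive equilibrium: 218.8 − 0.31q = 147.9 + 0.12q → q* = 164.8837, p* = 167.686.
With the tax, the buyer price exceeds the seller price by 45.35: (218.8 − 0.31q) − (147.9 + 0.12q) = 45.35 → q' = 59.4186.
Δq = 164.8837 − 59.4186 = 105.4651; the wedge equals the tax, 45.35.
The triangle = ½ × 105.4651 × 45.35 = 2391.42.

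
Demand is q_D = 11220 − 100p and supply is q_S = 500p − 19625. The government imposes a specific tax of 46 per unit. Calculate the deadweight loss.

88166.67

In inverse form: demand p = 112.2 − 0.01q, supply p = 39.25 + 0.002q.
Competitive equilibrium: 112.2 − 0.01q = 39.25 + 0.002q → q* = 6079.1667, p* = 51.4083.
With the tax, the buyer price exceeds the seller price by 46: (112.2 − 0.01q) − (39.25 + 0.002q) = 46 → q' = 2245.8333.
Δq = 6079.1667 − 2245.8333 = 3833.3334; the wedge equals the tax, 46.
Welfare loss = ½ × 3833.3334 × 46 = 88166.67.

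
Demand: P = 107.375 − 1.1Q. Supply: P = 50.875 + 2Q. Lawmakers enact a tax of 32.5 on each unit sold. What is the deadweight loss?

Competitive equilibrium: 107.375 − 1.1Q = 50.875 + 2Q → Q* = 18.2258, P* = 87.3266.
With the tax, the buyer price exceeds the seller price by 32.5: (107.375 − 1.1Q) − (50.875 + 2Q) = 32.5 → Q' = 7.7419.
ΔQ = 18.2258 − 7.7419 = 10.4839; the wedge equals the tax, 32.5.
DWL = ½ × 10.4839 × 32.5 = 170.36.

170.36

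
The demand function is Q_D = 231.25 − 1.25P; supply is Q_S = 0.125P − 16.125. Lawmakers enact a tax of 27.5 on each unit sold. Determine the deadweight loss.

42.97

In inverse form: demand P = 185 − 0.8Q, supply P = 129 + 8Q.
Competitive equilibrium: 185 − 0.8Q = 129 + 8Q → Q* = 6.3636, P* = 179.9091.
With the tax, the buyer price exceeds the seller price by 27.5: (185 − 0.8Q) − (129 + 8Q) = 27.5 → Q' = 3.2386.
ΔQ = 6.3636 − 3.2386 = 3.125; the wedge equals the tax, 27.5.
The triangle = ½ × 3.125 × 27.5 = 42.97.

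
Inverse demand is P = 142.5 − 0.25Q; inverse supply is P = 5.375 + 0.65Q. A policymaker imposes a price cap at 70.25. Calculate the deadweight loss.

1242.84

Competitive equilibrium: 142.5 − 0.25Q = 5.375 + 0.65Q → Q* = 152.3611, P* = 104.4097.
At the ceiling P = 70.25, quantity supplied = (70.25 − 5.375)/0.65 = 99.8077.
Willingness to pay at Q' = 99.8077: 142.5 − 0.25·99.8077 = 117.5481.
ΔQ = 152.3611 − 99.8077 = 52.5534; wedge = 117.5481 − 70.25 = 47.2981.
Welfare loss = ½ × 52.5534 × 47.2981 = 1242.84.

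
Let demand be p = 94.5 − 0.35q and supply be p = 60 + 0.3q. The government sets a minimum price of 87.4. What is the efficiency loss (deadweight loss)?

349.46

Competitive equilibrium: 94.5 − 0.35q = 60 + 0.3q → q* = 53.0769, p* = 75.9231.
At the floor p = 87.4, quantity demanded = (94.5 − 87.4)/0.35 = 20.2857.
Sellers' marginal cost at q' = 20.2857: 60 + 0.3·20.2857 = 66.0857.
Δq = 53.0769 − 20.2857 = 32.7912; wedge = 87.4 − 66.0857 = 21.3143.
DWL = ½ × 32.7912 × 21.3143 = 349.46.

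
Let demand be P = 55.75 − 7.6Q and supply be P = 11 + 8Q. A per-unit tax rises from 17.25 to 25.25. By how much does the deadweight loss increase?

Competitive equilibrium: 55.75 − 7.6Q = 11 + 8Q → Q* = 2.8686, P* = 33.9487.
For a per-unit tax t: ΔQ = t/15.6, so DWL = ½·t·(t/15.6) = t²/31.2.
At t = 17.25: DWL = 9.537. At t = 25.25: DWL = 20.435.
Increase = 20.435 − 9.537 = 10.90.

10.90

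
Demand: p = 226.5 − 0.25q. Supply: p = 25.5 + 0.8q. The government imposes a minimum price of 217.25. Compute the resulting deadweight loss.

12520.30

Competitive equilibrium: 226.5 − 0.25q = 25.5 + 0.8q → q* = 191.4286, p* = 178.6429.
At the floor p = 217.25, quantity demanded = (226.5 − 217.25)/0.25 = 37.
Sellers' marginal cost at q' = 37: 25.5 + 0.8·37 = 55.1.
Δq = 191.4286 − 37 = 154.4286; wedge = 217.25 − 55.1 = 162.15.
DWL = ½ × 154.4286 × 162.15 = 12520.30.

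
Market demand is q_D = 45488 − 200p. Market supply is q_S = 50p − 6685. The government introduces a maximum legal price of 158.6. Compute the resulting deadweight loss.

78412.76

In inverse form: demand p = 227.44 − 0.005q, supply p = 133.7 + 0.02q.
Competitive equilibrium: 227.44 − 0.005q = 133.7 + 0.02q → q* = 3749.6, p* = 208.692.
At the ceiling p = 158.6, quantity supplied = (158.6 − 133.7)/0.02 = 1245.
Willingness to pay at q' = 1245: 227.44 − 0.005·1245 = 221.215.
Δq = 3749.6 − 1245 = 2504.6; wedge = 221.215 − 158.6 = 62.615.
Deadweight loss = ½ × 2504.6 × 62.615 = 78412.76.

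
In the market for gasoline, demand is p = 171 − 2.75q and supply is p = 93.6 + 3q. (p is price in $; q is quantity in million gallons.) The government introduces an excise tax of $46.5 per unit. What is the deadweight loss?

Competitive equilibrium: 171 − 2.75q = 93.6 + 3q → q* = 13.4609, p* = 133.9826.
With the tax, the buyer price exceeds the seller price by 46.5: (171 − 2.75q) − (93.6 + 3q) = 46.5 → q' = 5.3739.
Δq = 13.4609 − 5.3739 = 8.087; the wedge equals the tax, 46.5.
Deadweight loss = ½ × 8.087 × 46.5 = $188.02 million.

$188.02 million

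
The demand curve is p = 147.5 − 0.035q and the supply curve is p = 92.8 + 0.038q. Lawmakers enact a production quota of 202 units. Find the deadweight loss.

10933.71

Competitive equilibrium: 147.5 − 0.035q = 92.8 + 0.038q → q* = 749.3151, p* = 121.274.
At q = 202: demand price = 147.5 − 0.035·202 = 140.43; supply price = 92.8 + 0.038·202 = 100.476.
Δq = 749.3151 − 202 = 547.3151; wedge = 140.43 − 100.476 = 39.954.
Deadweight loss = ½ × 547.3151 × 39.954 = 10933.71.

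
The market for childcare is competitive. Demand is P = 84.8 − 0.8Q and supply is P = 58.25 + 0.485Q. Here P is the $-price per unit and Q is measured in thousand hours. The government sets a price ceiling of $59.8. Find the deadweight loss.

Competitive equilibrium: 84.8 − 0.8Q = 58.25 + 0.485Q → Q* = 20.6615, P* = 68.2708.
At the ceiling P = 59.8, quantity supplied = (59.8 − 58.25)/0.485 = 3.1959.
Willingness to pay at Q' = 3.1959: 84.8 − 0.8·3.1959 = 82.2433.
ΔQ = 20.6615 − 3.1959 = 17.4656; wedge = 82.2433 − 59.8 = 22.4433.
Deadweight loss = ½ × 17.4656 × 22.4433 = $195.99 thousand.

$195.99 thousand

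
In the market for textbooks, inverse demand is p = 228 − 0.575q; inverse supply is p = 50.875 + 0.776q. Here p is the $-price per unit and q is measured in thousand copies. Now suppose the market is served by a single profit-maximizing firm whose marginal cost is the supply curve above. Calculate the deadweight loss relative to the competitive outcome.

Competitive equilibrium: 228 − 0.575q = 50.875 + 0.776q → q* = 131.1066, p* = 152.6137.
Marginal revenue: MR = 228 − 1.15q. Set MR = MC: 228 − 1.15q = 50.875 + 0.776q → q_m = 91.9652.
Price p_m = 228 − 0.575·91.9652 = 175.12; MC(q_m) = 50.875 + 0.776·91.9652 = 122.24.
Competitive q* = 131.1066, so Δq = 39.1414; wedge = 175.12 − 122.24 = 52.88.
Welfare loss = ½ × 39.1414 × 52.88 = $1034.90 thousand.

$1034.90 thousand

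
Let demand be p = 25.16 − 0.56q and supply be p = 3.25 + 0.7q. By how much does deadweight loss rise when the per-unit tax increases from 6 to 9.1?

Competitive equilibrium: 25.16 − 0.56q = 3.25 + 0.7q → q* = 17.3889, p* = 15.4222.
For a per-unit tax t: Δq = t/1.26, so DWL = ½·t·(t/1.26) = t²/2.52.
At t = 6: DWL = 14.286. At t = 9.1: DWL = 32.861.
Increase = 32.861 − 14.286 = 18.58.

18.58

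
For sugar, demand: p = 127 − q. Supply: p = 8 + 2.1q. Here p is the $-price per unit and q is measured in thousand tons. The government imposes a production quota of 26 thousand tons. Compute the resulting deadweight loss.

Competitive equilibrium: 127 − q = 8 + 2.1q → q* = 38.3871, p* = 88.6129.
At q = 26: demand price = 127 − 1·26 = 101; supply price = 8 + 2.1·26 = 62.6.
Δq = 38.3871 − 26 = 12.3871; wedge = 101 − 62.6 = 38.4.
Deadweight loss = ½ × 12.3871 × 38.4 = $237.83 thousand.

$237.83 thousand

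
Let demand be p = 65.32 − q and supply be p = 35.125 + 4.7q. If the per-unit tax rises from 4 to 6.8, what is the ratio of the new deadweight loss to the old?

2.89

Competitive equilibrium: 65.32 − q = 35.125 + 4.7q → q* = 5.2974, p* = 60.0226.
For a per-unit tax t: Δq = t/5.7, so DWL = ½·t·(t/5.7) = t²/11.4.
At t = 4: DWL = 1.404. At t = 6.8: DWL = 4.056.
Ratio = (6.8/4)² = 2.89.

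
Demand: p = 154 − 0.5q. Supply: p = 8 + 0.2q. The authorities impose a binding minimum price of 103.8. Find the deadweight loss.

Competitive equilibrium: 154 − 0.5q = 8 + 0.2q → q* = 208.5714, p* = 49.7143.
At the floor p = 103.8, quantity demanded = (154 − 103.8)/0.5 = 100.4.
Sellers' marginal cost at q' = 100.4: 8 + 0.2·100.4 = 28.08.
Δq = 208.5714 − 100.4 = 108.1714; wedge = 103.8 − 28.08 = 75.72.
Deadweight loss = ½ × 108.1714 × 75.72 = 4095.37.

4095.37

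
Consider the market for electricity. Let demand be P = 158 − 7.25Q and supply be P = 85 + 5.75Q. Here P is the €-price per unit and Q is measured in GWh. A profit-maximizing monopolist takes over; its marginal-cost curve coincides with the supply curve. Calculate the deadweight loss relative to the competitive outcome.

€26.27

Competitive equilibrium: 158 − 7.25Q = 85 + 5.75Q → Q* = 5.6154, P* = 117.2885.
Marginal revenue: MR = 158 − 14.5Q. Set MR = MC: 158 − 14.5Q = 85 + 5.75Q → Q_m = 3.6049.
Price P_m = 158 − 7.25·3.6049 = 131.8645; MC(Q_m) = 85 + 5.75·3.6049 = 105.7282.
Competitive Q* = 5.6154, so ΔQ = 2.0105; wedge = 131.8645 − 105.7282 = 26.1363.
DWL = ½ × 2.0105 × 26.1363 = €26.27.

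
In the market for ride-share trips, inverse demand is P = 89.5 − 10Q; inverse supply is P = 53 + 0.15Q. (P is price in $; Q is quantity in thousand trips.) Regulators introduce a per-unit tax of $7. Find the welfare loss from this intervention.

Competitive equilibrium: 89.5 − 10Q = 53 + 0.15Q → Q* = 3.5961, P* = 53.5394.
With the tax, the buyer price exceeds the seller price by 7: (89.5 − 10Q) − (53 + 0.15Q) = 7 → Q' = 2.9064.
ΔQ = 3.5961 − 2.9064 = 0.6897; the wedge equals the tax, 7.
Welfare loss = ½ × 0.6897 × 7 = $2.41 thousand.

$2.41 thousand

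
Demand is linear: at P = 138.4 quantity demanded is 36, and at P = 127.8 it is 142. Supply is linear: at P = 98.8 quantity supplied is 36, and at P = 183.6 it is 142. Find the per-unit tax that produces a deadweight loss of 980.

42

Demand slope = (127.8 − 138.4)/(142 − 36) = −0.1, so P = 142 − 0.1Q.
Supply slope = (183.6 − 98.8)/(142 − 36) = 0.8, so P = 70 + 0.8Q.
Competitive equilibrium: 142 − 0.1Q = 70 + 0.8Q → Q* = 80, P* = 134.
A tax t gives ΔQ = t/0.9 and wedge t, so DWL = t²/1.8.
t²/1.8 = 980 → t² = 1764 → t = 42.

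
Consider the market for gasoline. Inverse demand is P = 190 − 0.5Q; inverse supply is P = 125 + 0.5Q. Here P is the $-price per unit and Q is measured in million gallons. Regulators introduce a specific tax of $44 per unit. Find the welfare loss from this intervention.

$968 million

Competitive equilibrium: 190 − 0.5Q = 125 + 0.5Q → Q* = 65, P* = 157.5.
With the tax, the buyer price exceeds the seller price by 44: (190 − 0.5Q) − (125 + 0.5Q) = 44 → Q' = 21.
ΔQ = 65 − 21 = 44; the wedge equals the tax, 44.
Deadweight loss = ½ × 44 × 44 = $968 million.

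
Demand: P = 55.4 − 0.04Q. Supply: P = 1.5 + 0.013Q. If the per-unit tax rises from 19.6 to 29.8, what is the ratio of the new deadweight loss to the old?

Competitive equilibrium: 55.4 − 0.04Q = 1.5 + 0.013Q → Q* = 1016.9811, P* = 14.7208.
For a per-unit tax t: ΔQ = t/0.053, so DWL = ½·t·(t/0.053) = t²/0.106.
At t = 19.6: DWL = 3624.151. At t = 29.8: DWL = 8377.736.
Ratio = (29.8/19.6)² = 2.312.

2.312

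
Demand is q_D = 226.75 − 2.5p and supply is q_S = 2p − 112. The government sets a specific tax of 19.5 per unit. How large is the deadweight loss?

In inverse form: demand p = 90.7 − 0.4q, supply p = 56 + 0.5q.
Competitive equilibrium: 90.7 − 0.4q = 56 + 0.5q → q* = 38.5556, p* = 75.2778.
With the tax, the buyer price exceeds the seller price by 19.5: (90.7 − 0.4q) − (56 + 0.5q) = 19.5 → q' = 16.8889.
Δq = 38.5556 − 16.8889 = 21.6667; the wedge equals the tax, 19.5.
The triangle = ½ × 21.6667 × 19.5 = 211.25.

211.25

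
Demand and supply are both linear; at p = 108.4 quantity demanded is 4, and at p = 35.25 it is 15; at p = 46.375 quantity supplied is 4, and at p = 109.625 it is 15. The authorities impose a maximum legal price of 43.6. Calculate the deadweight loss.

Demand slope = (35.25 − 108.4)/(15 − 4) = −6.65, so p = 135 − 6.65q.
Supply slope = (109.625 − 46.375)/(15 − 4) = 5.75, so p = 23.375 + 5.75q.
Competitive equilibrium: 135 − 6.65q = 23.375 + 5.75q → q* = 9.002, p* = 75.1366.
At the ceiling p = 43.6, quantity supplied = (43.6 − 23.375)/5.75 = 3.5174.
Willingness to pay at q' = 3.5174: 135 − 6.65·3.5174 = 111.6093.
Δq = 9.002 − 3.5174 = 5.4846; wedge = 111.6093 − 43.6 = 68.0093.
The triangle = ½ × 5.4846 × 68.0093 = 186.50.

186.50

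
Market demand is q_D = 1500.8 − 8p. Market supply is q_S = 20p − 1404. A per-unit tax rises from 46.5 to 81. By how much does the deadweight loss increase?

In inverse form: demand p = 187.6 − 0.125q, supply p = 70.2 + 0.05q.
Competitive equilibrium: 187.6 − 0.125q = 70.2 + 0.05q → q* = 670.8571, p* = 103.7429.
For a per-unit tax t: Δq = t/0.175, so DWL = ½·t·(t/0.175) = t²/0.35.
At t = 46.5: DWL = 6177.857. At t = 81: DWL = 18745.714.
Increase = 18745.714 − 6177.857 = 12567.86.

12567.86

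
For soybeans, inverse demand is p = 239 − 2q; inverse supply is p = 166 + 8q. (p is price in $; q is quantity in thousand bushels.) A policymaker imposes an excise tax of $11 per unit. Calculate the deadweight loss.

$6.05 thousand

Competitive equilibrium: 239 − 2q = 166 + 8q → q* = 7.3, p* = 224.4.
With the tax, the buyer price exceeds the seller price by 11: (239 − 2q) − (166 + 8q) = 11 → q' = 6.2.
Δq = 7.3 − 6.2 = 1.1; the wedge equals the tax, 11.
DWL = ½ × 1.1 × 11 = $6.05 thousand.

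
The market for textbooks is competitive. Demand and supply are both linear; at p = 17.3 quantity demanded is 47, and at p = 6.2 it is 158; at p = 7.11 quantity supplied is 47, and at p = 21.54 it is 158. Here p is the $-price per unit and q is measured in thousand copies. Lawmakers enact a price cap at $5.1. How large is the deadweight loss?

Demand slope = (6.2 − 17.3)/(158 − 47) = −0.1, so p = 22 − 0.1q.
Supply slope = (21.54 − 7.11)/(158 − 47) = 0.13, so p = 1 + 0.13q.
Competitive equilibrium: 22 − 0.1q = 1 + 0.13q → q* = 91.3043, p* = 12.8696.
At the ceiling p = 5.1, quantity supplied = (5.1 − 1)/0.13 = 31.5385.
Willingness to pay at q' = 31.5385: 22 − 0.1·31.5385 = 18.8462.
Δq = 91.3043 − 31.5385 = 59.7658; wedge = 18.8462 − 5.1 = 13.7462.
Welfare loss = ½ × 59.7658 × 13.7462 = $410.78 thousand.

$410.78 thousand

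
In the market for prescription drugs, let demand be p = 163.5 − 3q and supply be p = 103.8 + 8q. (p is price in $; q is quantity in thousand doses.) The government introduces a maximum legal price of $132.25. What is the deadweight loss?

$19.25 thousand

Competitive equilibrium: 163.5 − 3q = 103.8 + 8q → q* = 5.4273, p* = 147.2182.
At the ceiling p = 132.25, quantity supplied = (132.25 − 103.8)/8 = 3.5563.
Willingness to pay at q' = 3.5563: 163.5 − 3·3.5563 = 152.8311.
Δq = 5.4273 − 3.5563 = 1.871; wedge = 152.8311 − 132.25 = 20.5811.
Deadweight loss = ½ × 1.871 × 20.5811 = $19.25 thousand.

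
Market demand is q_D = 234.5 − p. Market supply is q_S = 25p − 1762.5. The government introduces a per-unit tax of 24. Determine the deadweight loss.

276.92

In inverse form: demand p = 234.5 − q, supply p = 70.5 + 0.04q.
Competitive equilibrium: 234.5 − q = 70.5 + 0.04q → q* = 157.6923, p* = 76.8077.
With the tax, the buyer price exceeds the seller price by 24: (234.5 − q) − (70.5 + 0.04q) = 24 → q' = 134.6154.
Δq = 157.6923 − 134.6154 = 23.0769; the wedge equals the tax, 24.
Welfare loss = ½ × 23.0769 × 24 = 276.92.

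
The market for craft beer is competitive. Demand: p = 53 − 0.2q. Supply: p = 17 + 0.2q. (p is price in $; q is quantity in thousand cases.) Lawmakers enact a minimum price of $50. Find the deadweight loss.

$1125 thousand

Competitive equilibrium: 53 − 0.2q = 17 + 0.2q → q* = 90, p* = 35.
At the floor p = 50, quantity demanded = (53 − 50)/0.2 = 15.
Sellers' marginal cost at q' = 15: 17 + 0.2·15 = 20.
Δq = 90 − 15 = 75; wedge = 50 − 20 = 30.
DWL = ½ × 75 × 30 = $1125 thousand.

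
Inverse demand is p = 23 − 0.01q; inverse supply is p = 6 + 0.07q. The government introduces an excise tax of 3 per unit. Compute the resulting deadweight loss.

56.25

Competitive equilibrium: 23 − 0.01q = 6 + 0.07q → q* = 212.5, p* = 20.875.
With the tax, the buyer price exceeds the seller price by 3: (23 − 0.01q) − (6 + 0.07q) = 3 → q' = 175.
Δq = 212.5 − 175 = 37.5; the wedge equals the tax, 3.
DWL = ½ × 37.5 × 3 = 56.25.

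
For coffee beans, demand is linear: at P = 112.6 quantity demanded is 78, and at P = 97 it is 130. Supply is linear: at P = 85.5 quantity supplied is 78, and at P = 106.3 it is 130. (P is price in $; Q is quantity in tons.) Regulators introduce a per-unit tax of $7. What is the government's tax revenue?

$747

Demand slope = (97 − 112.6)/(130 − 78) = −0.3, so P = 136 − 0.3Q.
Supply slope = (106.3 − 85.5)/(130 − 78) = 0.4, so P = 54.3 + 0.4Q.
Competitive equilibrium: 136 − 0.3Q = 54.3 + 0.4Q → Q* = 116.7143, P* = 100.9857.
With the tax, the buyer price exceeds the seller price by 7: (136 − 0.3Q) − (54.3 + 0.4Q) = 7 → Q' = 106.7143.
Tax revenue = 7 × 106.7143 = $747.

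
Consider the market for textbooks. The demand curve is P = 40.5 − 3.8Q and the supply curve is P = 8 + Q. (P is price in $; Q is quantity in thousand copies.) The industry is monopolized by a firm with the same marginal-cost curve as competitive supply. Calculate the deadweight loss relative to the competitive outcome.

Competitive equilibrium: 40.5 − 3.8Q = 8 + Q → Q* = 6.7708, P* = 14.7708.
Marginal revenue: MR = 40.5 − 7.6Q. Set MR = MC: 40.5 − 7.6Q = 8 + Q → Q_m = 3.7791.
Price P_m = 40.5 − 3.8·3.7791 = 26.1394; MC(Q_m) = 8 + 1·3.7791 = 11.7791.
Competitive Q* = 6.7708, so ΔQ = 2.9917; wedge = 26.1394 − 11.7791 = 14.3603.
The triangle = ½ × 2.9917 × 14.3603 = $21.48 thousand.

$21.48 thousand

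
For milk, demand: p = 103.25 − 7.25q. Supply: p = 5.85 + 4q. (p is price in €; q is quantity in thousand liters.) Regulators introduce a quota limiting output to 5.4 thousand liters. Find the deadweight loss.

Competitive equilibrium: 103.25 − 7.25q = 5.85 + 4q → q* = 8.6578, p* = 40.4811.
At q = 5.4: demand price = 103.25 − 7.25·5.4 = 64.1; supply price = 5.85 + 4·5.4 = 27.45.
Δq = 8.6578 − 5.4 = 3.2578; wedge = 64.1 − 27.45 = 36.65.
Deadweight loss = ½ × 3.2578 × 36.65 = €59.70 thousand.

€59.70 thousand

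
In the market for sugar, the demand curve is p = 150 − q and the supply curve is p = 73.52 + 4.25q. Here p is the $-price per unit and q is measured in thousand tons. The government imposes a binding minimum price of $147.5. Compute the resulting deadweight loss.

$382.27 thousand

Competitive equilibrium: 150 − q = 73.52 + 4.25q → q* = 14.5676, p* = 135.4324.
At the floor p = 147.5, quantity demanded = (150 − 147.5)/1 = 2.5.
Sellers' marginal cost at q' = 2.5: 73.52 + 4.25·2.5 = 84.145.
Δq = 14.5676 − 2.5 = 12.0676; wedge = 147.5 − 84.145 = 63.355.
Deadweight loss = ½ × 12.0676 × 63.355 = $382.27 thousand.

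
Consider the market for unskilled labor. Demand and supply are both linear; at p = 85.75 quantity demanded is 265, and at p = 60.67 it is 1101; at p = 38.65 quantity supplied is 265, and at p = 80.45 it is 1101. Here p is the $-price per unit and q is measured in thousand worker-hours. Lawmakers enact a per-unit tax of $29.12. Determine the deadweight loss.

Demand slope = (60.67 − 85.75)/(1101 − 265) = −0.03, so p = 93.7 − 0.03q.
Supply slope = (80.45 − 38.65)/(1101 − 265) = 0.05, so p = 25.4 + 0.05q.
Competitive equilibrium: 93.7 − 0.03q = 25.4 + 0.05q → q* = 853.75, p* = 68.0875.
With the tax, the buyer price exceeds the seller price by 29.12: (93.7 − 0.03q) − (25.4 + 0.05q) = 29.12 → q' = 489.75.
Δq = 853.75 − 489.75 = 364; the wedge equals the tax, 29.12.
Deadweight loss = ½ × 364 × 29.12 = $5299.84 thousand.

$5299.84 thousand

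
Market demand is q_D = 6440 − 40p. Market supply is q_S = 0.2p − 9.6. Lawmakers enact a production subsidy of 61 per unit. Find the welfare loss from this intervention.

370.25

In inverse form: demand p = 161 − 0.025q, supply p = 48 + 5q.
Competitive equilibrium: 161 − 0.025q = 48 + 5q → q* = 22.4876, p* = 160.4378.
The subsidy lowers effective supply by 61: p = 5q − 13.
New quantity: 161 − 0.025q = 5q − 13 → q' = 34.6269.
Overproduction Δq = 34.6269 − 22.4876 = 12.1393; wedge = subsidy = 61.
The triangle = ½ × 12.1393 × 61 = 370.25.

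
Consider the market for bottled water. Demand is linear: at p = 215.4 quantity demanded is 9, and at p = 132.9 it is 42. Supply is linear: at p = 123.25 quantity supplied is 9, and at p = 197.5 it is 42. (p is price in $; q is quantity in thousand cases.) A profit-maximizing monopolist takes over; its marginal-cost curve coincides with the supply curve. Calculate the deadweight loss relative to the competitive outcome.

Demand slope = (132.9 − 215.4)/(42 − 9) = −2.5, so p = 237.9 − 2.5q.
Supply slope = (197.5 − 123.25)/(42 − 9) = 2.25, so p = 103 + 2.25q.
Competitive equilibrium: 237.9 − 2.5q = 103 + 2.25q → q* = 28.4, p* = 166.9.
Marginal revenue: MR = 237.9 − 5q. Set MR = MC: 237.9 − 5q = 103 + 2.25q → q_m = 18.6069.
Price p_m = 237.9 − 2.5·18.6069 = 191.3828; MC(q_m) = 103 + 2.25·18.6069 = 144.8655.
Competitive q* = 28.4, so Δq = 9.7931; wedge = 191.3828 − 144.8655 = 46.5173.
Deadweight loss = ½ × 9.7931 × 46.5173 = $227.77 thousand.

$227.77 thousand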